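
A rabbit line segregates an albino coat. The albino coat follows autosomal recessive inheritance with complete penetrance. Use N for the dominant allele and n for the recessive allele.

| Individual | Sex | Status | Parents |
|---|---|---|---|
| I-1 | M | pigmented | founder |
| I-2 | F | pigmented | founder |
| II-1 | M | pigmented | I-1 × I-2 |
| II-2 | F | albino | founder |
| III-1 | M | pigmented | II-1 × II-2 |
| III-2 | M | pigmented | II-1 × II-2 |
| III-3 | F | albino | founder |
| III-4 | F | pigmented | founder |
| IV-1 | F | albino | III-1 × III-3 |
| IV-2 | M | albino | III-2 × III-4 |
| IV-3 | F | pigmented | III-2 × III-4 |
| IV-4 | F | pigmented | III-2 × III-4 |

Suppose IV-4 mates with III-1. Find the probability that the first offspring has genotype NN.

III-2 is pigmented so carries N and received n from II-2 (nn), so III-2 is Nn.
III-4 is pigmented so carries N and passed n to IV-2 (nn), so III-4 is Nn.
IV-4 is a pigmented offspring of III-2 (Nn) × III-4 (Nn), whose cross gives 1/4 NN : 1/2 Nn : 1/4 nn; conditioning on being pigmented, IV-4 is NN with probability 1/3, Nn with probability 2/3.
III-1 is pigmented so carries N and received n from II-2 (nn), so III-1 is Nn.
Summing over parental genotype combinations, P(offspring has genotype NN) = 1/3·1/2 + 2/3·1/4 = 1/3.

1/3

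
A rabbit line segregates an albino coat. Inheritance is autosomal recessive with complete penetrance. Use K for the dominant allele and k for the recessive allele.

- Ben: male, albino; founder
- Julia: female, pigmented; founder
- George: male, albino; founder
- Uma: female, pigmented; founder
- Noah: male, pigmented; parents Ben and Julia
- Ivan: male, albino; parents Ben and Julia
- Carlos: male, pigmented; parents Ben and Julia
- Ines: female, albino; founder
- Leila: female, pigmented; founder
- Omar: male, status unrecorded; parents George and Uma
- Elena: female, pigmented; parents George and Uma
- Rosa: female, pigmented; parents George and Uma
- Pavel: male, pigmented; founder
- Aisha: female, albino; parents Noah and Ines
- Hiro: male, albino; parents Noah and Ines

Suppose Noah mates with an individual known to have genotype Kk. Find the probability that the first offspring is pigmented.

3/4

Noah is pigmented so carries K and received k from Ben (kk), so Noah is Kk.
The cross gives 1/4 KK : 1/2 Kk : 1/4 kk, so P(offspring is pigmented) = 3/4.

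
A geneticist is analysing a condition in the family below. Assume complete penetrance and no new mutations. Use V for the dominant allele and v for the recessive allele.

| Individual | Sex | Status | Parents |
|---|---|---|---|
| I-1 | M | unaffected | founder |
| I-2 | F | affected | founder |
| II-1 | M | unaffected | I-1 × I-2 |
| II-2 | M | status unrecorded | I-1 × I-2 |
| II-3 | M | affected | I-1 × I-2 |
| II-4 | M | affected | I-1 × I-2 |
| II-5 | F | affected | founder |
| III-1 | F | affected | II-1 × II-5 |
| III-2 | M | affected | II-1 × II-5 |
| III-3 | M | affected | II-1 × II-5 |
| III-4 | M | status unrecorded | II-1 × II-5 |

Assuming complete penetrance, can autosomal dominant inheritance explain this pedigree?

A consistent assignment under autosomal dominant exists: I-1 vv, I-2 Vv, II-1 vv, II-2 Vv, II-3 Vv, II-4 Vv, II-5 VV, III-1 Vv, III-2 Vv, III-3 Vv, III-4 Vv.
In this assignment every recorded phenotype matches its genotype and every non-founder's genotype is obtainable from its parents' genotypes, so the pedigree is consistent.

Yes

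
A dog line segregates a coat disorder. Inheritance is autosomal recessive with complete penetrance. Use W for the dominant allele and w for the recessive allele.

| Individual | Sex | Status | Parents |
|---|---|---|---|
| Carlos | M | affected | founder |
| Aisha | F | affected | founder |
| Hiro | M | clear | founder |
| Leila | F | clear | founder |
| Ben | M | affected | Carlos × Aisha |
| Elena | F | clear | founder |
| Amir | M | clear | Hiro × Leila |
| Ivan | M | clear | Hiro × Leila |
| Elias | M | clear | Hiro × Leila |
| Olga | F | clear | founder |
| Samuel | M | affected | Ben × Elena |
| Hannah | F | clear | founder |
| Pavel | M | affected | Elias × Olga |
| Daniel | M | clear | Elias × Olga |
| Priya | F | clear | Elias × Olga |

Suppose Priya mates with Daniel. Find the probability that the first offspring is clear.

8/9

Elias is clear so carries W and passed w to Pavel (ww), so Elias is Ww.
Olga is clear so carries W and passed w to Pavel (ww), so Olga is Ww.
Priya is a clear offspring of Elias (Ww) × Olga (Ww), whose cross gives 1/4 WW : 1/2 Ww : 1/4 ww; conditioning on being clear, Priya is WW with probability 1/3, Ww with probability 2/3.
Daniel is a clear offspring of Elias (Ww) × Olga (Ww), whose cross gives 1/4 WW : 1/2 Ww : 1/4 ww; conditioning on being clear, Daniel is WW with probability 1/3, Ww with probability 2/3.
Summing over parental genotype combinations, P(offspring is clear) = 1/9·1 + 2/9·1 + 2/9·1 + 4/9·3/4 = 8/9.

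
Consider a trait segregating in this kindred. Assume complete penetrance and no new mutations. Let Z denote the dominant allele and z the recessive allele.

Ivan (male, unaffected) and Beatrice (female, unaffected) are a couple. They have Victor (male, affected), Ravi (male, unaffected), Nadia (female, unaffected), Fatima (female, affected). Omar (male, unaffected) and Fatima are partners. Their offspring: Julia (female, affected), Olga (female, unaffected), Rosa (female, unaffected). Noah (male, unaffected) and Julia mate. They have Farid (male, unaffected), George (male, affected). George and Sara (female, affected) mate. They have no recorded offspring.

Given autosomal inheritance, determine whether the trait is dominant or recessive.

Ivan and Beatrice are both unaffected yet have an affected child Victor. Under dominance, an affected child requires at least one affected parent, so the trait cannot be dominant.

recessive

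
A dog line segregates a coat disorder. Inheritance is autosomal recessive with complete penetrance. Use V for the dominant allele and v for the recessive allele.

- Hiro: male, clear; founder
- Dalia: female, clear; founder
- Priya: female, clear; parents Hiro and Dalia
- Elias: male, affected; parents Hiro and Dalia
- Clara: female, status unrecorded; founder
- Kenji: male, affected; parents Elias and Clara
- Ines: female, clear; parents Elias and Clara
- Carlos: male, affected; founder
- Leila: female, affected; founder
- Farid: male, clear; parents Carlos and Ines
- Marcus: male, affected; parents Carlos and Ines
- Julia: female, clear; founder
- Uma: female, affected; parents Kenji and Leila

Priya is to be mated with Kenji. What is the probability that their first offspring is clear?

2/3

Hiro is clear so carries V and passed v to Elias (vv), so Hiro is Vv.
Dalia is clear so carries V and passed v to Elias (vv), so Dalia is Vv.
Priya is a clear offspring of Hiro (Vv) × Dalia (Vv), whose cross gives 1/4 VV : 1/2 Vv : 1/4 vv; conditioning on being clear, Priya is VV with probability 1/3, Vv with probability 2/3.
Kenji is affected, so Kenji is vv.
Summing over parental genotype combinations, P(offspring is clear) = 1/3·1 + 2/3·1/2 = 2/3.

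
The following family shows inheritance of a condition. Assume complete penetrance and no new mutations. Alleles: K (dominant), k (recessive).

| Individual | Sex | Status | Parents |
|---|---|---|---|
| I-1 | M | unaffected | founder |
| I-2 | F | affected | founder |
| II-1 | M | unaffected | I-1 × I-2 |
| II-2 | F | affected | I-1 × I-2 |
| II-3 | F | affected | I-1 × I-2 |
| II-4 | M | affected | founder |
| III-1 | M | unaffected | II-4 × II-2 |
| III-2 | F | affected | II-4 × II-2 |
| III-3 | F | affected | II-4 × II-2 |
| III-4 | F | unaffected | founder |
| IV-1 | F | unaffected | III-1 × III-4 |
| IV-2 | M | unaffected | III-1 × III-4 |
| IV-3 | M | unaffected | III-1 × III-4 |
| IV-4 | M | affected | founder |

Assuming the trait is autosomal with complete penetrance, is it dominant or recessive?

dominant

II-4 and II-2 are both affected yet have an unaffected child III-1. Under a recessive model two affected parents are homozygous and every child would be affected, so the trait cannot be recessive.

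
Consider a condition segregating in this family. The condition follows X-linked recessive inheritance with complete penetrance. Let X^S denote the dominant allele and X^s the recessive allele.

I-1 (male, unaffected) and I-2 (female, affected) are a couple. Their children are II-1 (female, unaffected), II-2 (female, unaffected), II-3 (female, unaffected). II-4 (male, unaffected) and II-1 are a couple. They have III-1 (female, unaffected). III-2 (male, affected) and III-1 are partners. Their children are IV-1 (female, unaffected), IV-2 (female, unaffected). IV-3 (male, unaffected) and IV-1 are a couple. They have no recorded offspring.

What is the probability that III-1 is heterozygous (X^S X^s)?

1/5

II-4 is unaffected, so II-4 is X^S Y.
II-1 is unaffected so carries S and received s from I-2 (X^s X^s), so II-1 is X^S X^s.
Their cross gives offspring ratios 1/2 X^S X^S : 1/2 X^S X^s. Conditioning on III-1 being unaffected, P(X^S X^s) = 1/2 / 1 = 1/2 before taking III-1's own offspring into account.
III-2 is affected, so III-2 is X^s Y.
Now use III-1's offspring. Probability of each recorded status — unaffected daughter IV-1: 1/2 if III-1 is X^S X^s, 1 if X^S X^S; unaffected daughter IV-2: 1/2 if III-1 is X^S X^s, 1 if X^S X^S.
Bayes: P(X^S X^s) = 1/2·1/4 / (1/2·1/4 + 1/2·1) = 1/5.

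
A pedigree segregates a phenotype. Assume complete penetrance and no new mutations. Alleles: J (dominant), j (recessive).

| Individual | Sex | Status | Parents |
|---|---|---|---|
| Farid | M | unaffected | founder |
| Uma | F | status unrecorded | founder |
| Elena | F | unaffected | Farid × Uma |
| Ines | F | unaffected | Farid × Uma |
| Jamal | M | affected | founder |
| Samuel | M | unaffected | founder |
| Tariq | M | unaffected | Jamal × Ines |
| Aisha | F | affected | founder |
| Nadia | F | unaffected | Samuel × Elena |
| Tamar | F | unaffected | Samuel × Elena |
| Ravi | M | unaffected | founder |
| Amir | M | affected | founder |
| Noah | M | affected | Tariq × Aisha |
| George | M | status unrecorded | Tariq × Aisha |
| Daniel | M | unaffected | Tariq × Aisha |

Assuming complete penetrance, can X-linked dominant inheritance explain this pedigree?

A consistent assignment under X-linked dominant exists: Farid X^j Y, Uma X^J X^j, Elena X^j X^j, Ines X^j X^j, Jamal X^J Y, Samuel X^j Y, Tariq X^j Y, Aisha X^J X^j, Nadia X^j X^j, Tamar X^j X^j, Ravi X^j Y, Amir X^J Y, Noah X^J Y, George X^J Y, Daniel X^j Y.
In this assignment every recorded phenotype matches its genotype and every non-founder's genotype is obtainable from its parents' genotypes, so the pedigree is consistent.

Yes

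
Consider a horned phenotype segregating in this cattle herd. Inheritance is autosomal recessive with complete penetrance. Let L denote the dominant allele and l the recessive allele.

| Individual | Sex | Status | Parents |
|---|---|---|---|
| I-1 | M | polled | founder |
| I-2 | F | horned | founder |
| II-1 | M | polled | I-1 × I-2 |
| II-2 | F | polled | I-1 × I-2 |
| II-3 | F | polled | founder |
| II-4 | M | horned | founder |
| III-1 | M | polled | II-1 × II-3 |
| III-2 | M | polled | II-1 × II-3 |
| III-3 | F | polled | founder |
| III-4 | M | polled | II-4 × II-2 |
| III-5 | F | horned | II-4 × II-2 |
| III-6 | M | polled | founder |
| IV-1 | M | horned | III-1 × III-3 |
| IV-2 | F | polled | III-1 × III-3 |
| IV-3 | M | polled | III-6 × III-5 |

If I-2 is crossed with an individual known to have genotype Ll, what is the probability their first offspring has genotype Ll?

I-2 is horned, so I-2 is ll.
The cross gives 1/2 Ll : 1/2 ll, so P(offspring has genotype Ll) = 1/2.

1/2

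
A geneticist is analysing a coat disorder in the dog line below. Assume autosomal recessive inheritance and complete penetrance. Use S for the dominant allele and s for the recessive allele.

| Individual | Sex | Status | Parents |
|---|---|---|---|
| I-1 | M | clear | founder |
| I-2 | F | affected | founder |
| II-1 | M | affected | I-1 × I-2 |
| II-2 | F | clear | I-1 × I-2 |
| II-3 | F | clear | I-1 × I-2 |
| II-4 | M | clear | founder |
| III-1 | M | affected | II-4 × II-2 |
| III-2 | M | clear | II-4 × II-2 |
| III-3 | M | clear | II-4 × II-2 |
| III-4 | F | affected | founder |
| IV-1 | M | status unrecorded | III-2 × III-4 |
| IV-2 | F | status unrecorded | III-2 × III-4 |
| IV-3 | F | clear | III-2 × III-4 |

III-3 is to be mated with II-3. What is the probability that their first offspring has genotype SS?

II-4 is clear so carries S and passed s to III-1 (ss), so II-4 is Ss.
II-2 is clear so carries S and received s from I-2 (ss), so II-2 is Ss.
III-3 is a clear offspring of II-4 (Ss) × II-2 (Ss), whose cross gives 1/4 SS : 1/2 Ss : 1/4 ss; conditioning on being clear, III-3 is SS with probability 1/3, Ss with probability 2/3.
II-3 is clear so carries S and received s from I-2 (ss), so II-3 is Ss.
Summing over parental genotype combinations, P(offspring has genotype SS) = 1/3·1/2 + 2/3·1/4 = 1/3.

1/3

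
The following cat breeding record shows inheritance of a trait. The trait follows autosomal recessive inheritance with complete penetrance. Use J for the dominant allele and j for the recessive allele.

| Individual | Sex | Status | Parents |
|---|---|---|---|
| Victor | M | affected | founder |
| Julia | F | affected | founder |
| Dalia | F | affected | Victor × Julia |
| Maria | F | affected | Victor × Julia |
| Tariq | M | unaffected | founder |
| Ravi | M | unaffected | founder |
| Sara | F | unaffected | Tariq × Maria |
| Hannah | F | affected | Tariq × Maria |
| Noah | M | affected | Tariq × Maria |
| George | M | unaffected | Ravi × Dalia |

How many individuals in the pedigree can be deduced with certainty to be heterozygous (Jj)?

3

Obligate heterozygotes: Tariq is unaffected so carries J and passed j to Hannah (jj), so Tariq is Jj; Sara is unaffected so carries J and received j from Maria (jj), so Sara is Jj; George is unaffected so carries J and received j from Dalia (jj), so George is Jj.
Every other individual is either homozygous by phenotype or has at least one consistent homozygous assignment, so the count is 3.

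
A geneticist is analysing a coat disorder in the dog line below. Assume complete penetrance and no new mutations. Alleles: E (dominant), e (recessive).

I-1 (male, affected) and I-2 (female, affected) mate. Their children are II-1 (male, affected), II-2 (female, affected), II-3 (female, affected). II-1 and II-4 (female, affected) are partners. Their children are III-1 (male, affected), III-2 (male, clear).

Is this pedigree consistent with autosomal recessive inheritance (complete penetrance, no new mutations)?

No

Under autosomal recessive, III-2 (clear, male) cannot arise from II-1 (affected) × II-4 (affected).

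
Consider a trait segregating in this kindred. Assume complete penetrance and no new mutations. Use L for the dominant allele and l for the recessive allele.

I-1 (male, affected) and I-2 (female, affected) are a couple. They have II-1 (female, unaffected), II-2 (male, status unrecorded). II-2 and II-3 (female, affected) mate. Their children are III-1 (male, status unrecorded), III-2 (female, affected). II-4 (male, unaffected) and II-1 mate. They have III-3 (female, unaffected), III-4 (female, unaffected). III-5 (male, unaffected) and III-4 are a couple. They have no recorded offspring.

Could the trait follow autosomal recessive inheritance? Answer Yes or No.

Under autosomal recessive, II-1 (unaffected, female) cannot arise from I-1 (affected) × I-2 (affected).

No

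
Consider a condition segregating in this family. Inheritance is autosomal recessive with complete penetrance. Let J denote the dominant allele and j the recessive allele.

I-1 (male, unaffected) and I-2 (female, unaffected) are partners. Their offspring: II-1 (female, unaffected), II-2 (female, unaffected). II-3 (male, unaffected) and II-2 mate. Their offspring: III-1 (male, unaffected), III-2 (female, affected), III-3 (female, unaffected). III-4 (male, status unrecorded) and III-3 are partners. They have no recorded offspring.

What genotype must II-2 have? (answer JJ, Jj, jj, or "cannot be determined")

From phenotype alone, II-2 is JJ or Jj.
II-2 is unaffected so carries J and passed j to III-2 (jj), so II-2 is Jj.

Jj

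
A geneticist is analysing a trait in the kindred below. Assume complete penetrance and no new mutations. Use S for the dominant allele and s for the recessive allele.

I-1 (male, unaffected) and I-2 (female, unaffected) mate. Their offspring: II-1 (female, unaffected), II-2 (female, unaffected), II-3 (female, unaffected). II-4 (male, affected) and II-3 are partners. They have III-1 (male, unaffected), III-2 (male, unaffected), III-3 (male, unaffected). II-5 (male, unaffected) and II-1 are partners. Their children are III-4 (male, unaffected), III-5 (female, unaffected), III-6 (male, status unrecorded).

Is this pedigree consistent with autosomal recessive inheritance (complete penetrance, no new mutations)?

A consistent assignment under autosomal recessive exists: I-1 SS, I-2 SS, II-1 SS, II-2 SS, II-3 SS, II-4 ss, II-5 SS, III-1 Ss, III-2 Ss, III-3 Ss, III-4 SS, III-5 SS, III-6 SS.
In this assignment every recorded phenotype matches its genotype and every non-founder's genotype is obtainable from its parents' genotypes, so the pedigree is consistent.

Yes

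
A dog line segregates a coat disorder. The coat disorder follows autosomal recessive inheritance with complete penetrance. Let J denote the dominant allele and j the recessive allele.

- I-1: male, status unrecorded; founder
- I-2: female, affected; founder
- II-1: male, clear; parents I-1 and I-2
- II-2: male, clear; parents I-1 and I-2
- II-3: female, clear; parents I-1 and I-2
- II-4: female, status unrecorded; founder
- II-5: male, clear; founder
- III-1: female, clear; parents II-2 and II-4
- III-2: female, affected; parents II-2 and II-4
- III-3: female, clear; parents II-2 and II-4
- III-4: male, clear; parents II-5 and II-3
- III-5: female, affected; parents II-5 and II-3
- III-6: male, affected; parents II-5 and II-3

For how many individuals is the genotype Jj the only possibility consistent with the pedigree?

Obligate heterozygotes: II-1 is clear so carries J and received j from I-2 (jj), so II-1 is Jj; II-2 is clear so carries J and received j from I-2 (jj), so II-2 is Jj; II-3 is clear so carries J and received j from I-2 (jj), so II-3 is Jj; II-5 is clear so carries J and passed j to III-5 (jj), so II-5 is Jj.
Every other individual is either homozygous by phenotype or has at least one consistent homozygous assignment, so the count is 4.

4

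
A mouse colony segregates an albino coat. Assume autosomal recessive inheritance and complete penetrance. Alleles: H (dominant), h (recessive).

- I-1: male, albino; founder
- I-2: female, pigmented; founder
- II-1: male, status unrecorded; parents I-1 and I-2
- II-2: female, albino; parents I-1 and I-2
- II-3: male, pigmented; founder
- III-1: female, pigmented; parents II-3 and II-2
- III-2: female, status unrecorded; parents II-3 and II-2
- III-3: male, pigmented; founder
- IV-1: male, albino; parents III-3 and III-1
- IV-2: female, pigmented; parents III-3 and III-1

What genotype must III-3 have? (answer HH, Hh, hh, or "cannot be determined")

From phenotype alone, III-3 is HH or Hh.
III-3 is pigmented so carries H and passed h to IV-1 (hh), so III-3 is Hh.

Hh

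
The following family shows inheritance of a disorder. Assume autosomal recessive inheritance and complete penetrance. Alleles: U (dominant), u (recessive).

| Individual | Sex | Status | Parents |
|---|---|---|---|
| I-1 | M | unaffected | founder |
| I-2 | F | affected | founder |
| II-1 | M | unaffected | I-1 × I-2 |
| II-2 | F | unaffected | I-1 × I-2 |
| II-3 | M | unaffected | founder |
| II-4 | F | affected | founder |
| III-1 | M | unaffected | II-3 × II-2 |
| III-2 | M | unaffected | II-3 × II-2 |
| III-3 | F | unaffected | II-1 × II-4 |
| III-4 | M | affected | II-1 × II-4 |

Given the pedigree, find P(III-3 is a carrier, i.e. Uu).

1

III-3 is unaffected so carries U and received u from II-4 (uu), so III-3 is Uu, giving P(Uu) = 1.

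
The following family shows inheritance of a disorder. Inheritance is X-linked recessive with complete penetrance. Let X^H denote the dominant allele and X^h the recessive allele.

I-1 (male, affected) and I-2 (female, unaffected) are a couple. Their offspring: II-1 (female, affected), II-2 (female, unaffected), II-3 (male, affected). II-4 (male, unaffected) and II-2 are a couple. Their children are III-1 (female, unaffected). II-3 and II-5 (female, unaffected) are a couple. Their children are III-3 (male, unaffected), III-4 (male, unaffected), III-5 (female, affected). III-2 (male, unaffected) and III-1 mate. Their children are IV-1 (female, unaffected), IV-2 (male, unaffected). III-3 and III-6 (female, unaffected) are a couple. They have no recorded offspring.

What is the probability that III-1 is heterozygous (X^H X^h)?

II-4 is unaffected, so II-4 is X^H Y.
II-2 is unaffected so carries H and received h from I-1 (X^h Y), so II-2 is X^H X^h.
Their cross gives offspring ratios 1/2 X^H X^H : 1/2 X^H X^h. Conditioning on III-1 being unaffected, P(X^H X^h) = 1/2 / 1 = 1/2 before taking III-1's own offspring into account.
III-2 is unaffected, so III-2 is X^H Y.
Now use III-1's offspring. Probability of each recorded status — unaffected son IV-2: 1/2 if III-1 is X^H X^h, 1 if X^H X^H. (IV-1: equally likely either way, so uninformative.)
Bayes: P(X^H X^h) = 1/2·1/2 / (1/2·1/2 + 1/2·1) = 1/3.

1/3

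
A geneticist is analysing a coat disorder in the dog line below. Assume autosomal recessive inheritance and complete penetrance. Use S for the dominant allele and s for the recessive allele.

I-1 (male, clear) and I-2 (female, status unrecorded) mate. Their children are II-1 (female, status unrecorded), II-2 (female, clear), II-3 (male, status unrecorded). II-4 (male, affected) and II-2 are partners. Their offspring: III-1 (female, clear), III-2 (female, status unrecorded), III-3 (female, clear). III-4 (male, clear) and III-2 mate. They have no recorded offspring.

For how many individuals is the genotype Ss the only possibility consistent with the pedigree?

2

Obligate heterozygotes: III-1 is clear so carries S and received s from II-4 (ss), so III-1 is Ss; III-3 is clear so carries S and received s from II-4 (ss), so III-3 is Ss.
Every other individual is either homozygous by phenotype or has at least one consistent homozygous assignment, so the count is 2.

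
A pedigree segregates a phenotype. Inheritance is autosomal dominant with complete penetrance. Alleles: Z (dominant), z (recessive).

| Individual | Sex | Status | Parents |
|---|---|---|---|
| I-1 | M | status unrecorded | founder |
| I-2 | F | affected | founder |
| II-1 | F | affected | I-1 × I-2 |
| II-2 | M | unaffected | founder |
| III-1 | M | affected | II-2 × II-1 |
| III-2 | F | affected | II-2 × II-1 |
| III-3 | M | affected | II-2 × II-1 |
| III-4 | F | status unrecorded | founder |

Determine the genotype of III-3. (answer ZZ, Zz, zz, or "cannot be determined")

Zz

From phenotype alone, III-3 is ZZ or Zz.
III-3 is affected so carries Z and received z from II-2 (zz), so III-3 is Zz.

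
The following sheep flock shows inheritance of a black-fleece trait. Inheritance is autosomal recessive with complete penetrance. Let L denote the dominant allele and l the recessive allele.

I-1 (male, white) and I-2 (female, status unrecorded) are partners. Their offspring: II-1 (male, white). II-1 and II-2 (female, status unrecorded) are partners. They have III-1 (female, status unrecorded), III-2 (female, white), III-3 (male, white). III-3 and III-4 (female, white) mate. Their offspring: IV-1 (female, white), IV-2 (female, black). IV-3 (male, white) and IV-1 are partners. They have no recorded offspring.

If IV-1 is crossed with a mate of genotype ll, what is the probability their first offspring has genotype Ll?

III-3 is white so carries L and passed l to IV-2 (ll), so III-3 is Ll.
III-4 is white so carries L and passed l to IV-2 (ll), so III-4 is Ll.
IV-1 is a white offspring of III-3 (Ll) × III-4 (Ll), whose cross gives 1/4 LL : 1/2 Ll : 1/4 ll; conditioning on being white, IV-1 is LL with probability 1/3, Ll with probability 2/3.
Summing over parental genotype combinations, P(offspring has genotype Ll) = 1/3·1 + 2/3·1/2 = 2/3.

2/3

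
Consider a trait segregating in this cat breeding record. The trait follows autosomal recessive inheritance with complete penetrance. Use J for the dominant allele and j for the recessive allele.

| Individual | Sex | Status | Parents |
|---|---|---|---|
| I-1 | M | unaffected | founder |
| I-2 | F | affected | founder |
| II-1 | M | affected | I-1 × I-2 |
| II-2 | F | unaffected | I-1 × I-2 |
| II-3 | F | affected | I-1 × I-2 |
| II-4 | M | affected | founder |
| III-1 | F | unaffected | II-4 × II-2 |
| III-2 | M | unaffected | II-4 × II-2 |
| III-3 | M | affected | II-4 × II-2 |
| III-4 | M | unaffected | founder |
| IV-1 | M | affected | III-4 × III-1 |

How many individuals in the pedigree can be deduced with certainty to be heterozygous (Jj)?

5

Obligate heterozygotes: I-1 is unaffected so carries J and passed j to II-1 (jj), so I-1 is Jj; II-2 is unaffected so carries J and received j from I-2 (jj), so II-2 is Jj; III-1 is unaffected so carries J and received j from II-4 (jj), so III-1 is Jj; III-2 is unaffected so carries J and received j from II-4 (jj), so III-2 is Jj; III-4 is unaffected so carries J and passed j to IV-1 (jj), so III-4 is Jj.
Every other individual is either homozygous by phenotype or has at least one consistent homozygous assignment, so the count is 5.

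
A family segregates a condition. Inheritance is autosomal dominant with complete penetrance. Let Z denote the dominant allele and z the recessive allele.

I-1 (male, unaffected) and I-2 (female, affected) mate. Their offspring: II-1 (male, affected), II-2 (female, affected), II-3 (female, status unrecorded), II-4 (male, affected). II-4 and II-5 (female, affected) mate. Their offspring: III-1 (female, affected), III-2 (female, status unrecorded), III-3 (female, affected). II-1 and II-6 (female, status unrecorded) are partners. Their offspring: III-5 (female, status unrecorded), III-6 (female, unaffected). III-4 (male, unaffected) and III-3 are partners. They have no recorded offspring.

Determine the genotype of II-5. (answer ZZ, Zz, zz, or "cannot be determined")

II-5's phenotype allows ZZ or Zz, and no parent or child forces a single allele at both positions; consistent genotype assignments exist with II-5 as ZZ or Zz.

cannot be determined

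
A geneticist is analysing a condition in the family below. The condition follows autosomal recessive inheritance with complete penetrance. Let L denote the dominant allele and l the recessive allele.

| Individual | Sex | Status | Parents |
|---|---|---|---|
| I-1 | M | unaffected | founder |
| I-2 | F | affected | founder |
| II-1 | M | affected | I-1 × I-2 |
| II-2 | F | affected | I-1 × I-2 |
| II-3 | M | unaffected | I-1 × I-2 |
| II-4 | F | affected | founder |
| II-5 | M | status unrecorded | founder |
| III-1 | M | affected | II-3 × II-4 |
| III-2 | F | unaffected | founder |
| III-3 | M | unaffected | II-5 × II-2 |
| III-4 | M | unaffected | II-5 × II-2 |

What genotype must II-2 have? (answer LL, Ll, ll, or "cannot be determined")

II-2 is affected, so II-2 is ll.

ll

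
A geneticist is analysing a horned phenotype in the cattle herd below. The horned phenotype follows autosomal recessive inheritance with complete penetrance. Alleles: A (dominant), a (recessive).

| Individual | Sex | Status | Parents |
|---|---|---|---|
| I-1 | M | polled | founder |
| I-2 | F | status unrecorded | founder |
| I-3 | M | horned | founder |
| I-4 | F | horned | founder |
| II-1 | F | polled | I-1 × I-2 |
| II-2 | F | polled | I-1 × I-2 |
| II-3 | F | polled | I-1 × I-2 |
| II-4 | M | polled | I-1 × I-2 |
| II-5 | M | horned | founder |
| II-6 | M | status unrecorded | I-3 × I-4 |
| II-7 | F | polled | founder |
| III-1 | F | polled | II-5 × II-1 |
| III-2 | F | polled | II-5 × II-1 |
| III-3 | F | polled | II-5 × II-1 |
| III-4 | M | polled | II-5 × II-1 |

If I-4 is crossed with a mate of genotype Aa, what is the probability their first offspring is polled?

1/2

I-4 is horned, so I-4 is aa.
The cross gives 1/2 Aa : 1/2 aa, so P(offspring is polled) = 1/2.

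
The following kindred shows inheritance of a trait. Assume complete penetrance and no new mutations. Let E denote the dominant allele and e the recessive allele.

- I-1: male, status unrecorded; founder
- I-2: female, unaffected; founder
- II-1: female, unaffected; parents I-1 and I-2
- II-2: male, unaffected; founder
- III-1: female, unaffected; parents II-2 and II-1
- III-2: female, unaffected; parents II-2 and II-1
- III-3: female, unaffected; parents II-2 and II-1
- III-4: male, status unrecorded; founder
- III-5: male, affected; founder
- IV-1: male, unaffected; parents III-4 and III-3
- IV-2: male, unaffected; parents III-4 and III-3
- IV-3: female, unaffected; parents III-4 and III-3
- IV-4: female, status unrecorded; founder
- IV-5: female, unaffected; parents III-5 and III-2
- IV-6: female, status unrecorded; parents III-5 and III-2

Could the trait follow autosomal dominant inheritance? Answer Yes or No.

A consistent assignment under autosomal dominant exists: I-1 Ee, I-2 ee, II-1 ee, II-2 ee, III-1 ee, III-2 ee, III-3 ee, III-4 Ee, III-5 Ee, IV-1 ee, IV-2 ee, IV-3 ee, IV-4 EE, IV-5 ee, IV-6 Ee.
In this assignment every recorded phenotype matches its genotype and every non-founder's genotype is obtainable from its parents' genotypes, so the pedigree is consistent.

Yes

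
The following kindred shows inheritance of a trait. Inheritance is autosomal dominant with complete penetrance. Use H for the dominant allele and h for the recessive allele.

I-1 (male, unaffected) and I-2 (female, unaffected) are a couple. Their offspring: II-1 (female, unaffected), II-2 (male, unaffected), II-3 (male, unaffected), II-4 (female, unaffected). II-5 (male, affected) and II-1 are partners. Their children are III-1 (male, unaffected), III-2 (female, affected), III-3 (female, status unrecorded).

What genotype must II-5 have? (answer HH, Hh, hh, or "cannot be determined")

Hh

From phenotype alone, II-5 is HH or Hh.
II-5 is affected so carries H and passed h to III-1 (hh), so II-5 is Hh.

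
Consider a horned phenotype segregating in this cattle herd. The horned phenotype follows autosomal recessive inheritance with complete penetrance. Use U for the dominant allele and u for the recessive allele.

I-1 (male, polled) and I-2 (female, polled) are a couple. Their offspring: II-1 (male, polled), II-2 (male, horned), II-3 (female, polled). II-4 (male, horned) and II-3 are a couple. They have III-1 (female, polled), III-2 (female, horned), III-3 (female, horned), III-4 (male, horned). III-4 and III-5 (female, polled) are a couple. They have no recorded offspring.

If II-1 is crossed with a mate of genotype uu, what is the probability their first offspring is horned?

I-1 is polled so carries U and passed u to II-2 (uu), so I-1 is Uu.
I-2 is polled so carries U and passed u to II-2 (uu), so I-2 is Uu.
II-1 is a polled offspring of I-1 (Uu) × I-2 (Uu), whose cross gives 1/4 UU : 1/2 Uu : 1/4 uu; conditioning on being polled, II-1 is UU with probability 1/3, Uu with probability 2/3.
Summing over parental genotype combinations, P(offspring is horned) = 2/3·1/2 = 1/3.

1/3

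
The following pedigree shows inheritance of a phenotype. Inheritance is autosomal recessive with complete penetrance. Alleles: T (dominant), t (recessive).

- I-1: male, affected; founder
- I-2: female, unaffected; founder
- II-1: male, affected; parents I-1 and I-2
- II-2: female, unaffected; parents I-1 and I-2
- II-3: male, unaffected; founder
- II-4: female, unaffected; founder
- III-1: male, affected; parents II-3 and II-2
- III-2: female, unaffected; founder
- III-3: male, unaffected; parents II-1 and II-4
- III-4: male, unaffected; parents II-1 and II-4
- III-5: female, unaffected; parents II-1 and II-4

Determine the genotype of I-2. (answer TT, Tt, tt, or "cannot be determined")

From phenotype alone, I-2 is TT or Tt.
I-2 is unaffected so carries T and passed t to II-1 (tt), so I-2 is Tt.

Tt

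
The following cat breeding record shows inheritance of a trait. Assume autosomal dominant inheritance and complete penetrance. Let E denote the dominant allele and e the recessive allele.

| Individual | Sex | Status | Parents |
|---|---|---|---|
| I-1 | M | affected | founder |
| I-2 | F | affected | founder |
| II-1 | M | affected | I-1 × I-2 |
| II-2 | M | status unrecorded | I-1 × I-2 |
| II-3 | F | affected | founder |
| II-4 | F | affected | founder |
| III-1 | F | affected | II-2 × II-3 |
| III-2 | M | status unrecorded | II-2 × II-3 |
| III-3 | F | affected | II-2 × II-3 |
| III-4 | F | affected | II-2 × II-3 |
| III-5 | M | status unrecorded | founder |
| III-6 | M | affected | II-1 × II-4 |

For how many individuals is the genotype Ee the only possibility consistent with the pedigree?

0

No individual's genotype is forced to Ee by the pedigree, so the count is 0.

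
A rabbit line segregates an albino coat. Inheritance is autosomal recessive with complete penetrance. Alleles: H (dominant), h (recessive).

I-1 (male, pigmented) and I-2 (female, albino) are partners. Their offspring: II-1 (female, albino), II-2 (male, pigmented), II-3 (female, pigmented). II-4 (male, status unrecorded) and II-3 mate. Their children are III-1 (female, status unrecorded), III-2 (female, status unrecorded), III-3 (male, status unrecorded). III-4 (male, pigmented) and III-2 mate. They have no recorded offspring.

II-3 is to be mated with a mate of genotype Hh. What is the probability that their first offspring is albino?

1/4

II-3 is pigmented so carries H and received h from I-2 (hh), so II-3 is Hh.
The cross gives 1/4 HH : 1/2 Hh : 1/4 hh, so P(offspring is albino) = 1/4.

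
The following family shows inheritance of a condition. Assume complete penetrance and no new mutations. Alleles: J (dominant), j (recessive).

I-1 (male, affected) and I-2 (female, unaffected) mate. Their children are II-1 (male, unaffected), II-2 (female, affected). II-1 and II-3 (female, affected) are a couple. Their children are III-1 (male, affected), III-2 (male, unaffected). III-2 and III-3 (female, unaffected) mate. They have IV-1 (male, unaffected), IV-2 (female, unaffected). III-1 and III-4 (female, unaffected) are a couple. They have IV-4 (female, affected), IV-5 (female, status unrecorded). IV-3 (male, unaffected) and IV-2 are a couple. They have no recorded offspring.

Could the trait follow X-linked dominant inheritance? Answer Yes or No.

Yes

A consistent assignment under X-linked dominant exists: I-1 X^J Y, I-2 X^j X^j, II-1 X^j Y, II-2 X^J X^j, II-3 X^J X^j, III-1 X^J Y, III-2 X^j Y, III-3 X^j X^j, III-4 X^j X^j, IV-1 X^j Y, IV-2 X^j X^j, IV-3 X^j Y, IV-4 X^J X^j, IV-5 X^J X^j.
In this assignment every recorded phenotype matches its genotype and every non-founder's genotype is obtainable from its parents' genotypes, so the pedigree is consistent.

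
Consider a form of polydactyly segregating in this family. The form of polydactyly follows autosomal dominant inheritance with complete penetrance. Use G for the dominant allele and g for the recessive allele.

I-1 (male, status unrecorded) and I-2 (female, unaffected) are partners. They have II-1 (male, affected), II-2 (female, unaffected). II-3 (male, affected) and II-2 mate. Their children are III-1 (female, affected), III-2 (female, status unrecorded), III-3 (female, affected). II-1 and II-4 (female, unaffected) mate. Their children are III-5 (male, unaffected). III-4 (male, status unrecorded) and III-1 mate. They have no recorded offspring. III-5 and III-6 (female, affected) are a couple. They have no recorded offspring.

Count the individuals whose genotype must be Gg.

Obligate heterozygotes: I-1 passed G to II-1 (Gg, whose g came from I-2) and passed g to II-2 (gg), so I-1 is Gg; II-1 is affected so carries G and received g from I-2 (gg), so II-1 is Gg; III-1 is affected so carries G and received g from II-2 (gg), so III-1 is Gg; III-3 is affected so carries G and received g from II-2 (gg), so III-3 is Gg.
Every other individual is either homozygous by phenotype or has at least one consistent homozygous assignment, so the count is 4.

4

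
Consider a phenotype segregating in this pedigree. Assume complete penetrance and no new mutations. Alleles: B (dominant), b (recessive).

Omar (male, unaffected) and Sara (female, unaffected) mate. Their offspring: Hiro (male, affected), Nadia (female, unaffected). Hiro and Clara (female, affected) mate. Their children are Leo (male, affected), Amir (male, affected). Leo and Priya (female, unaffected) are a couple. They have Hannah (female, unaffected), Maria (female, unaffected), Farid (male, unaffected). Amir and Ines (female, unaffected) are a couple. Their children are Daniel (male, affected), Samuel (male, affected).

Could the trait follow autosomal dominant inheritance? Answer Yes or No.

No

Under autosomal dominant, Hiro (affected, male) cannot arise from Omar (unaffected) × Sara (unaffected).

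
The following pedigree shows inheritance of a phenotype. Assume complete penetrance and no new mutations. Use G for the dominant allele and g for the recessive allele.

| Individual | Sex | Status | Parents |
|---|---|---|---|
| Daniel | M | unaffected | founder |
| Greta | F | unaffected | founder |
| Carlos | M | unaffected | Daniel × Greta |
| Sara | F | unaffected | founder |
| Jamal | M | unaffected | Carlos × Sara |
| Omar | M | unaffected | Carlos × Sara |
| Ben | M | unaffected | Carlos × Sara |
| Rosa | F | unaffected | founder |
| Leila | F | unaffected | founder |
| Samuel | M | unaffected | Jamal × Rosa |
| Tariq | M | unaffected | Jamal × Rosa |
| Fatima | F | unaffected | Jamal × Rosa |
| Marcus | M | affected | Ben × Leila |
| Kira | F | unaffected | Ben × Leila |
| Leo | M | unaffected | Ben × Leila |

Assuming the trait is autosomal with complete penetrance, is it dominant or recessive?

Ben and Leila are both unaffected yet have an affected child Marcus. Under dominance, an affected child requires at least one affected parent, so the trait cannot be dominant.

recessive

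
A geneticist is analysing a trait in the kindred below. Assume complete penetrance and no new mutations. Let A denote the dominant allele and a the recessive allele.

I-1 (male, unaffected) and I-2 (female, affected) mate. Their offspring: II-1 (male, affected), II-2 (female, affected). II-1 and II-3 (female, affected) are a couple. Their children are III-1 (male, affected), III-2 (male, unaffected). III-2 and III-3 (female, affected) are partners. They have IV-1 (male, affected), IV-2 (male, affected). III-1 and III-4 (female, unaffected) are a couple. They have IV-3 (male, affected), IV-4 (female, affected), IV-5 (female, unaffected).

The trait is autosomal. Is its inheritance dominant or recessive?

dominant

II-1 and II-3 are both affected yet have an unaffected child III-2. Under a recessive model two affected parents are homozygous and every child would be affected, so the trait cannot be recessive.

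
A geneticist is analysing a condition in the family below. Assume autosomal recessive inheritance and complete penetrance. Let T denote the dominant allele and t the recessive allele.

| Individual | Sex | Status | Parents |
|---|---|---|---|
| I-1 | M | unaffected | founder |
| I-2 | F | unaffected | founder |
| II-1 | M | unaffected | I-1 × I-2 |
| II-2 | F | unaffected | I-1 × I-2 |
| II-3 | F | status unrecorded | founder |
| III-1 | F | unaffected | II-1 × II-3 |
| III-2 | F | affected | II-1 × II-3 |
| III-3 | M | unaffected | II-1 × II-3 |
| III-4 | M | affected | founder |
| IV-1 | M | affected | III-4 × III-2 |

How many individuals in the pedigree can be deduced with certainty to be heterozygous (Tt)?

Obligate heterozygotes: II-1 is unaffected so carries T and passed t to III-2 (tt), so II-1 is Tt.
Every other individual is either homozygous by phenotype or has at least one consistent homozygous assignment, so the count is 1.

1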